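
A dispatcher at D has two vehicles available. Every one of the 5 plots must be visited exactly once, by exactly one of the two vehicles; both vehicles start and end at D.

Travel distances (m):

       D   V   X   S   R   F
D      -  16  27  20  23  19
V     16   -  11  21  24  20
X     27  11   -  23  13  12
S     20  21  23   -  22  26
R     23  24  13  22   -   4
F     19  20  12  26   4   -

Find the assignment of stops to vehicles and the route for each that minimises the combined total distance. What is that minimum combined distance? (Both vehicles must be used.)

Check every non-empty split of the stops between the two vehicles; for each half take its own optimal tour:
  {V} + {X, S, R, F}: 32 + 79 = 111
  {X} + {V, S, R, F}: 54 + 82 = 136
  {V, X} + {S, R, F}: 54 + 65 = 119
  {S} + {V, X, R, F}: 40 + 63 = 103
  {V, S} + {X, R, F}: 57 + 63 = 120
  {X, S} + {V, R, F}: 70 + 63 = 133
  … (15 splits in total)
Best: vehicle 1 D → S → D = 40; vehicle 2 D → V → X → R → F → D = 63; combined 103.

Minimum combined distance: 103 m.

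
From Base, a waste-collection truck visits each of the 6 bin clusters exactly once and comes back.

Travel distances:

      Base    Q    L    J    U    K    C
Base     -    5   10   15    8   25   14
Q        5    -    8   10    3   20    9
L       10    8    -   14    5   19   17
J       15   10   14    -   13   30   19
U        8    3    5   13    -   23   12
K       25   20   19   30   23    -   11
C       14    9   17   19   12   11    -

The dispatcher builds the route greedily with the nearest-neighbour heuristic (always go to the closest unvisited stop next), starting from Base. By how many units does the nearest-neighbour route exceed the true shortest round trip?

From Base: Q=5, U=8, L=10, C=14, J=15, K=25 → choose Q (5).
From Q: U=3, L=8, C=9, J=10, K=20 → choose U (3).
From U: L=5, C=12, J=13, K=23 → choose L (5).
From L: J=14, C=17, K=19 → choose J (14).
From J: C=19, K=30 → choose C (19).
From C: K=11 → choose K (11).
NN route Base → Q → U → L → J → C → K → Base costs 82.
Optimal: Base → Q → J → U → L → K → C → Base costs 77 (by enumerating all 360 distinct tours).
Excess = 82 − 77 = 5.

5 longer than the optimal tour.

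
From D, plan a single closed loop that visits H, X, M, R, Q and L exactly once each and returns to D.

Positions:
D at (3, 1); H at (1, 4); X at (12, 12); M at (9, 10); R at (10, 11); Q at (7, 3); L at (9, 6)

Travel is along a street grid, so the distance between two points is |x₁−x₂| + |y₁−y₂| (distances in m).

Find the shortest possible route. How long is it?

D→H→X→M→R→Q→L→D: 5+19+5+2+11+5+11 = 58
D→H→X→M→R→L→Q→D: 5+19+5+2+6+5+6 = 48
D→H→X→M→Q→R→L→D: 5+19+5+9+11+6+11 = 66
D→H→X→M→Q→L→R→D: 5+19+5+9+5+6+17 = 66
D→H→X→M→L→R→Q→D: 5+19+5+4+6+11+6 = 56
D→H→X→M→L→Q→R→D: 5+19+5+4+5+11+17 = 66
D→H→X→R→M→Q→L→D: 5+19+3+2+9+5+11 = 54
D→H→X→R→M→L→Q→D: 5+19+3+2+4+5+6 = 44
… (352 more)
The minimum is 44.
One optimal route: D → H → X → R → M → L → Q → D (or its reverse).

Shortest round trip = 44 m.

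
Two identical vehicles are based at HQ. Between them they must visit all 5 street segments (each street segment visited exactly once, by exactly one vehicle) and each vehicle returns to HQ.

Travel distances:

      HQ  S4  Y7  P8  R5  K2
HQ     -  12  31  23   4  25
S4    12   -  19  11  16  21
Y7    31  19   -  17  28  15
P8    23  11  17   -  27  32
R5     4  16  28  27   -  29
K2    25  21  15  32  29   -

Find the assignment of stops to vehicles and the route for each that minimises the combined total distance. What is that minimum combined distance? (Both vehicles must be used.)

Check every non-empty split of the stops between the two vehicles; for each half take its own optimal tour:
  {S4} + {Y7, P8, R5, K2}: 24 + 88 = 112
  {Y7} + {S4, P8, R5, K2}: 62 + 88 = 150
  {S4, Y7} + {P8, R5, K2}: 62 + 88 = 150
  {P8} + {S4, Y7, R5, K2}: 46 + 79 = 125
  {S4, P8} + {Y7, R5, K2}: 46 + 72 = 118
  {Y7, P8} + {S4, R5, K2}: 71 + 66 = 137
  … (15 splits in total)
  {R5} + {S4, Y7, P8, K2}: 8 + 80 = 88  ← best
Best: vehicle 1 HQ → R5 → HQ = 8; vehicle 2 HQ → S4 → P8 → Y7 → K2 → HQ = 80; combined 88.

88 — the smallest possible combined total.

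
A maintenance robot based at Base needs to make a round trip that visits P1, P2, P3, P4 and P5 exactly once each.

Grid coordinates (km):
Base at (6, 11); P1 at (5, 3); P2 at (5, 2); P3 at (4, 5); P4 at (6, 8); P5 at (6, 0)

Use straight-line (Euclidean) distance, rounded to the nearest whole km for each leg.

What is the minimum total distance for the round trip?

With 5 stops there are 5!/2 = 60 distinct round trips (a route and its reverse cost the same).
Base→P1→P2→P3→P4→P5→Base: 8+1+3+4+8+11 = 35
Base→P1→P2→P3→P5→P4→Base: 8+1+3+5+8+3 = 28
Base→P1→P2→P4→P3→P5→Base: 8+1+6+4+5+11 = 35
Base→P1→P2→P4→P5→P3→Base: 8+1+6+8+5+6 = 34
Base→P1→P2→P5→P3→P4→Base: 8+1+2+5+4+3 = 23
Base→P1→P2→P5→P4→P3→Base: 8+1+2+8+4+6 = 29
Base→P1→P3→P2→P4→P5→Base: 8+2+3+6+8+11 = 38
Base→P1→P3→P2→P5→P4→Base: 8+2+3+2+8+3 = 26
Base→P1→P3→P4→P2→P5→Base: 8+2+4+6+2+11 = 33
Base→P1→P3→P4→P5→P2→Base: 8+2+4+8+2+9 = 33
Base→P1→P3→P5→P2→P4→Base: 8+2+5+2+6+3 = 26
Base→P1→P3→P5→P4→P2→Base: 8+2+5+8+6+9 = 38
Base→P1→P4→P2→P3→P5→Base: 8+5+6+3+5+11 = 38
Base→P1→P4→P2→P5→P3→Base: 8+5+6+2+5+6 = 32
… (46 more)
Base→P3→P1→P2→P5→P4→Base: 6+2+1+2+8+3 = 22  ← best
The minimum is 22.
One optimal route: Base → P3 → P1 → P2 → P5 → P4 → Base (or its reverse).

22 km — the shortest possible round trip.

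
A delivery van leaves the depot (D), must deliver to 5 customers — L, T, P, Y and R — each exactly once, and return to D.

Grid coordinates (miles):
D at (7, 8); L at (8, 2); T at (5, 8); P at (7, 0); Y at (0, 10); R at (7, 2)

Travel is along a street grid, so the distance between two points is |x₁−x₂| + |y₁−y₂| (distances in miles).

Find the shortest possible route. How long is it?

There are 60 distinct closed tours to check (reversals are equivalent).
D - L - T - P - Y - R - D: 7+9+10+17+15+6 = 64
D - L - T - P - R - Y - D: 7+9+10+2+15+9 = 52
D - L - T - Y - P - R - D: 7+9+7+17+2+6 = 48
D - L - T - Y - R - P - D: 7+9+7+15+2+8 = 48
D - L - T - R - P - Y - D: 7+9+8+2+17+9 = 52
D - L - T - R - Y - P - D: 7+9+8+15+17+8 = 64
D - L - P - T - Y - R - D: 7+3+10+7+15+6 = 48
D - L - P - T - R - Y - D: 7+3+10+8+15+9 = 52
D - L - P - Y - T - R - D: 7+3+17+7+8+6 = 48
D - L - P - Y - R - T - D: 7+3+17+15+8+2 = 52
D - L - P - R - T - Y - D: 7+3+2+8+7+9 = 36
D - L - P - R - Y - T - D: 7+3+2+15+7+2 = 36
D - L - Y - T - P - R - D: 7+16+7+10+2+6 = 48
D - L - Y - T - R - P - D: 7+16+7+8+2+8 = 48
… (46 more)
The minimum is 36.
One optimal route: D → L → P → R → T → Y → D (or its reverse).

Minimum total distance: 36 miles.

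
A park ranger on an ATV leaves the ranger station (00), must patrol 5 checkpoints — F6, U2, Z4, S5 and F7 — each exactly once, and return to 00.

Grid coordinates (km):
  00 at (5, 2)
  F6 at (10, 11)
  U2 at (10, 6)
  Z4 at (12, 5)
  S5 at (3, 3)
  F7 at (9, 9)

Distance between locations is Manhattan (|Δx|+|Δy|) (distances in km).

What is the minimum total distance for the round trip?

Shortest round trip = 36 km.

There are 60 distinct closed tours to check (reversals are equivalent).
00 - F6 - U2 - Z4 - S5 - F7 - 00: 14+5+3+11+12+11 = 56
00 - F6 - U2 - Z4 - F7 - S5 - 00: 14+5+3+7+12+3 = 44
00 - F6 - U2 - S5 - Z4 - F7 - 00: 14+5+10+11+7+11 = 58
00 - F6 - U2 - S5 - F7 - Z4 - 00: 14+5+10+12+7+10 = 58
00 - F6 - U2 - F7 - Z4 - S5 - 00: 14+5+4+7+11+3 = 44
00 - F6 - U2 - F7 - S5 - Z4 - 00: 14+5+4+12+11+10 = 56
00 - F6 - Z4 - U2 - S5 - F7 - 00: 14+8+3+10+12+11 = 58
00 - F6 - Z4 - U2 - F7 - S5 - 00: 14+8+3+4+12+3 = 44
00 - F6 - Z4 - S5 - U2 - F7 - 00: 14+8+11+10+4+11 = 58
00 - F6 - Z4 - S5 - F7 - U2 - 00: 14+8+11+12+4+9 = 58
00 - F6 - Z4 - F7 - U2 - S5 - 00: 14+8+7+4+10+3 = 46
00 - F6 - Z4 - F7 - S5 - U2 - 00: 14+8+7+12+10+9 = 60
00 - F6 - S5 - U2 - Z4 - F7 - 00: 14+15+10+3+7+11 = 60
00 - F6 - S5 - U2 - F7 - Z4 - 00: 14+15+10+4+7+10 = 60
… (46 more)
00 - Z4 - U2 - F6 - F7 - S5 - 00: 10+3+5+3+12+3 = 36  ← best
The minimum is 36.
One optimal route: 00 → Z4 → U2 → F6 → F7 → S5 → 00 (or its reverse).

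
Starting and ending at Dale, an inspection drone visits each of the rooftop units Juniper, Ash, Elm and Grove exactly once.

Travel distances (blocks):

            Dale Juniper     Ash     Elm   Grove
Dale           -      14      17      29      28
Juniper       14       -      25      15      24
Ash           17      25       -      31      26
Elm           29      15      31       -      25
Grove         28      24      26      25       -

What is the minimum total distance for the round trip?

97 blocks — the shortest possible round trip.

There are 12 distinct closed tours to check (reversals are equivalent).
Dale-Juniper-Ash-Elm-Grove-Dale: 14+25+31+25+28 = 123
Dale-Juniper-Ash-Grove-Elm-Dale: 14+25+26+25+29 = 119
Dale-Juniper-Elm-Ash-Grove-Dale: 14+15+31+26+28 = 114
Dale-Juniper-Elm-Grove-Ash-Dale: 14+15+25+26+17 = 97
Dale-Juniper-Grove-Ash-Elm-Dale: 14+24+26+31+29 = 124
Dale-Juniper-Grove-Elm-Ash-Dale: 14+24+25+31+17 = 111
Dale-Ash-Juniper-Elm-Grove-Dale: 17+25+15+25+28 = 110
Dale-Ash-Juniper-Grove-Elm-Dale: 17+25+24+25+29 = 120
Dale-Ash-Elm-Juniper-Grove-Dale: 17+31+15+24+28 = 115
Dale-Ash-Grove-Juniper-Elm-Dale: 17+26+24+15+29 = 111
Dale-Elm-Juniper-Ash-Grove-Dale: 29+15+25+26+28 = 123
Dale-Elm-Ash-Juniper-Grove-Dale: 29+31+25+24+28 = 137
The minimum is 97.
One optimal route: Dale → Juniper → Elm → Grove → Ash → Dale (or its reverse).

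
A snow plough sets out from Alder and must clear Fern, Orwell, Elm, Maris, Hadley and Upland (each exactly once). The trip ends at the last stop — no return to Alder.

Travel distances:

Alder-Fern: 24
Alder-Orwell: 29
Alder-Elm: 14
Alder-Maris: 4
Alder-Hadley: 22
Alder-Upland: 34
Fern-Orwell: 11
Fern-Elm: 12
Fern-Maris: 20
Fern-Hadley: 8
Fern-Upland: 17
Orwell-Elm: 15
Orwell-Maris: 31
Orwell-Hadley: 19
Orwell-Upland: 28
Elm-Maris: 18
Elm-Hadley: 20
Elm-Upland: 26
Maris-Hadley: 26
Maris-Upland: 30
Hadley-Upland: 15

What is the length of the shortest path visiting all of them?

There are 6! = 720 possible orderings.
Alder - Fern - Orwell - Elm - Maris - Hadley - Upland: 24+11+15+18+26+15 = 109
Alder - Fern - Orwell - Elm - Maris - Upland - Hadley: 24+11+15+18+30+15 = 113
Alder - Fern - Orwell - Elm - Hadley - Maris - Upland: 24+11+15+20+26+30 = 126
Alder - Fern - Orwell - Elm - Hadley - Upland - Maris: 24+11+15+20+15+30 = 115
Alder - Fern - Orwell - Elm - Upland - Maris - Hadley: 24+11+15+26+30+26 = 132
Alder - Fern - Orwell - Elm - Upland - Hadley - Maris: 24+11+15+26+15+26 = 117
Alder - Fern - Orwell - Maris - Elm - Hadley - Upland: 24+11+31+18+20+15 = 119
Alder - Fern - Orwell - Maris - Elm - Upland - Hadley: 24+11+31+18+26+15 = 125
… (712 more)
Alder - Maris - Elm - Orwell - Fern - Hadley - Upland: 4+18+15+11+8+15 = 71  ← best
The minimum is 71.
One shortest path: Alder → Maris → Elm → Orwell → Fern → Hadley → Upland.

71 — the minimum one-way total.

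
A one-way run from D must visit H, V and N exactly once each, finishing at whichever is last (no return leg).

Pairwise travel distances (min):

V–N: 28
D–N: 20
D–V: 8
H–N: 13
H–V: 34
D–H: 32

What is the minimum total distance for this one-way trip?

There are 3! = 6 possible orderings.
D → H → V → N: 32+34+28 = 94
D → H → N → V: 32+13+28 = 73
D → V → H → N: 8+34+13 = 55
D → V → N → H: 8+28+13 = 49
D → N → H → V: 20+13+34 = 67
D → N → V → H: 20+28+34 = 82
The minimum is 49.
One shortest path: D → V → N → H.

49 min — the minimum one-way total.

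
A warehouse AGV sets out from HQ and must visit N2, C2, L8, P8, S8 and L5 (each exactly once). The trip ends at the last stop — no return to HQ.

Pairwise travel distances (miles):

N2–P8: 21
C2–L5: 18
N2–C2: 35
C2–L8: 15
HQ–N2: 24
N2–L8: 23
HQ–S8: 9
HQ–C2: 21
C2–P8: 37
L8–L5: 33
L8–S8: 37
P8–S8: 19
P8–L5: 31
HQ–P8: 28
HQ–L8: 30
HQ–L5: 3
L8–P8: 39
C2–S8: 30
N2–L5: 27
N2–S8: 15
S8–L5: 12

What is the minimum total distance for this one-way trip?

Minimum one-way distance = 93 miles.

There are 6! = 720 possible orderings.
HQ - N2 - C2 - L8 - P8 - S8 - L5: 24+35+15+39+19+12 = 144
HQ - N2 - C2 - L8 - P8 - L5 - S8: 24+35+15+39+31+12 = 156
HQ - N2 - C2 - L8 - S8 - P8 - L5: 24+35+15+37+19+31 = 161
HQ - N2 - C2 - L8 - S8 - L5 - P8: 24+35+15+37+12+31 = 154
HQ - N2 - C2 - L8 - L5 - P8 - S8: 24+35+15+33+31+19 = 157
HQ - N2 - C2 - L8 - L5 - S8 - P8: 24+35+15+33+12+19 = 138
HQ - N2 - C2 - P8 - L8 - S8 - L5: 24+35+37+39+37+12 = 184
HQ - N2 - C2 - P8 - L8 - L5 - S8: 24+35+37+39+33+12 = 180
… (712 more)
HQ - L5 - C2 - L8 - N2 - S8 - P8: 3+18+15+23+15+19 = 93  ← best
The minimum is 93.
One shortest path: HQ → L5 → C2 → L8 → N2 → S8 → P8.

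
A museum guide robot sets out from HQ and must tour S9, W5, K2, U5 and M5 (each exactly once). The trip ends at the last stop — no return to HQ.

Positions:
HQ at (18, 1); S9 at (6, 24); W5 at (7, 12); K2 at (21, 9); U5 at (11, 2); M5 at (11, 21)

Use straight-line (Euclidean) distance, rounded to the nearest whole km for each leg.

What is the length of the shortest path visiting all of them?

There are 5! = 120 possible orderings.
HQ → S9 → W5 → K2 → U5 → M5: 26+12+14+12+19 = 83
HQ → S9 → W5 → K2 → M5 → U5: 26+12+14+16+19 = 87
HQ → S9 → W5 → U5 → K2 → M5: 26+12+11+12+16 = 77
HQ → S9 → W5 → U5 → M5 → K2: 26+12+11+19+16 = 84
HQ → S9 → W5 → M5 → K2 → U5: 26+12+10+16+12 = 76
HQ → S9 → W5 → M5 → U5 → K2: 26+12+10+19+12 = 79
HQ → S9 → K2 → W5 → U5 → M5: 26+21+14+11+19 = 91
HQ → S9 → K2 → W5 → M5 → U5: 26+21+14+10+19 = 90
HQ → S9 → K2 → U5 → W5 → M5: 26+21+12+11+10 = 80
HQ → S9 → K2 → U5 → M5 → W5: 26+21+12+19+10 = 88
HQ → S9 → K2 → M5 → W5 → U5: 26+21+16+10+11 = 84
HQ → S9 → K2 → M5 → U5 → W5: 26+21+16+19+11 = 93
HQ → S9 → U5 → W5 → K2 → M5: 26+23+11+14+16 = 90
HQ → S9 → U5 → W5 → M5 → K2: 26+23+11+10+16 = 86
… (106 more)
HQ → K2 → U5 → W5 → M5 → S9: 9+12+11+10+6 = 48  ← best
The minimum is 48.
One shortest path: HQ → K2 → U5 → W5 → M5 → S9.

48 km — the minimum one-way total.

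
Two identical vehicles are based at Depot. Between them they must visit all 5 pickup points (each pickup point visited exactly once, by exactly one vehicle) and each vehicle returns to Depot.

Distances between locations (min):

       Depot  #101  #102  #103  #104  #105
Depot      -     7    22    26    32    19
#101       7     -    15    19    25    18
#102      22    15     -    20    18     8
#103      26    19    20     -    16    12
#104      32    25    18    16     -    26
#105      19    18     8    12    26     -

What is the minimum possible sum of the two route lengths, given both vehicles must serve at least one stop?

There are 2^4 − 1 = 15 ways to divide the 5 stops into two non-empty groups. For each, the best each vehicle can do is its own shortest tour through its group:
  {#101} + {#102, #103, #104, #105}: 14 + 87 = 101
  {#102} + {#101, #103, #104, #105}: 44 + 79 = 123
  {#101, #102} + {#103, #104, #105}: 44 + 79 = 123
  {#103} + {#101, #102, #104, #105}: 52 + 77 = 129
  {#101, #103} + {#102, #104, #105}: 52 + 77 = 129
  {#102, #103} + {#101, #104, #105}: 68 + 77 = 145
  … (15 splits in total)
Best: vehicle 1 Depot → #101 → Depot = 14; vehicle 2 Depot → #102 → #104 → #103 → #105 → Depot = 87; combined 101.

101 min — the smallest possible combined total.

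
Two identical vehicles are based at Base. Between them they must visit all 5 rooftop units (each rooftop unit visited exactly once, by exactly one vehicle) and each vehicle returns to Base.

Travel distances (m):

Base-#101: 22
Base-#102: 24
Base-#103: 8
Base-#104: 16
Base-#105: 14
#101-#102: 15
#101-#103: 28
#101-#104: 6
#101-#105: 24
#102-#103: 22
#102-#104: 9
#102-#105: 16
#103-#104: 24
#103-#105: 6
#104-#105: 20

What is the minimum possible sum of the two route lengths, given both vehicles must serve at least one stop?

Minimum combined distance: 83 m.

Check every non-empty split of the stops between the two vehicles; for each half take its own optimal tour:
  {#101} + {#102, #103, #104, #105}: 44 + 55 = 99
  {#102} + {#101, #103, #104, #105}: 48 + 60 = 108
  {#101, #102} + {#103, #104, #105}: 61 + 50 = 111
  {#103} + {#101, #102, #104, #105}: 16 + 67 = 83
  {#101, #103} + {#102, #104, #105}: 58 + 55 = 113
  {#102, #103} + {#101, #104, #105}: 54 + 60 = 114
  … (15 splits in total)
Best: vehicle 1 Base → #103 → Base = 16; vehicle 2 Base → #101 → #104 → #102 → #105 → Base = 67; combined 83.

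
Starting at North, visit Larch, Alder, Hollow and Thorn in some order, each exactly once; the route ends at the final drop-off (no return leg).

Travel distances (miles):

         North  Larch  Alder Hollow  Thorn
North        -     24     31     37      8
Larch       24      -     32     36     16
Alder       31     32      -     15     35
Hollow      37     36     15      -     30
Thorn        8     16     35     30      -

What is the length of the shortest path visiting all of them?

There are 4! = 24 possible orderings.
North→Larch→Alder→Hollow→Thorn: 24+32+15+30 = 101
North→Larch→Alder→Thorn→Hollow: 24+32+35+30 = 121
North→Larch→Hollow→Alder→Thorn: 24+36+15+35 = 110
North→Larch→Hollow→Thorn→Alder: 24+36+30+35 = 125
North→Larch→Thorn→Alder→Hollow: 24+16+35+15 = 90
North→Larch→Thorn→Hollow→Alder: 24+16+30+15 = 85
North→Alder→Larch→Hollow→Thorn: 31+32+36+30 = 129
North→Alder→Larch→Thorn→Hollow: 31+32+16+30 = 109
North→Alder→Hollow→Larch→Thorn: 31+15+36+16 = 98
North→Alder→Hollow→Thorn→Larch: 31+15+30+16 = 92
North→Alder→Thorn→Larch→Hollow: 31+35+16+36 = 118
North→Alder→Thorn→Hollow→Larch: 31+35+30+36 = 132
North→Hollow→Larch→Alder→Thorn: 37+36+32+35 = 140
North→Hollow→Larch→Thorn→Alder: 37+36+16+35 = 124
… (10 more)
North→Thorn→Larch→Alder→Hollow: 8+16+32+15 = 71  ← best
The minimum is 71.
One shortest path: North → Thorn → Larch → Alder → Hollow.

71 miles — the minimum one-way total.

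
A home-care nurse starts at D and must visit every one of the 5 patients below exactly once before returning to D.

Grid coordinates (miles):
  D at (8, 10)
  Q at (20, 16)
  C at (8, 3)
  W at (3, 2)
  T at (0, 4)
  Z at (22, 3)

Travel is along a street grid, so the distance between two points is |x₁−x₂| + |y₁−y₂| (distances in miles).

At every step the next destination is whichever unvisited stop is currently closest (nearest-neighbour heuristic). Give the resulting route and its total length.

At D the remaining stops are C 7, W 13, T 14, Q 18, Z 21; go to C.
At C the remaining stops are W 6, T 9, Z 14, Q 25; go to W.
At W the remaining stops are T 5, Z 20, Q 31; go to T.
At T the remaining stops are Z 23, Q 32; go to Z.
At Z the remaining stops are Q 15; go to Q.
Return Q→D: 18.
Total = 7 + 6 + 5 + 23 + 15 + 18 = 74.

Total distance 74 miles via the nearest-neighbour route D → C → W → T → Z → Q → D.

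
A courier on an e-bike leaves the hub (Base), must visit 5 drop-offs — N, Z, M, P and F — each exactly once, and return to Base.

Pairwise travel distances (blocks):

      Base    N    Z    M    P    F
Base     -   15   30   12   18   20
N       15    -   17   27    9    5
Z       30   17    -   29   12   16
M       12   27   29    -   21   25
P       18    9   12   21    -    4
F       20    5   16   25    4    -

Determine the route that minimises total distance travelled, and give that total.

Shortest round trip = 77 blocks.

With 5 stops there are 5!/2 = 60 distinct round trips (a route and its reverse cost the same).
Base - N - Z - M - P - F - Base: 15+17+29+21+4+20 = 106
Base - N - Z - M - F - P - Base: 15+17+29+25+4+18 = 108
Base - N - Z - P - M - F - Base: 15+17+12+21+25+20 = 110
Base - N - Z - P - F - M - Base: 15+17+12+4+25+12 = 85
Base - N - Z - F - M - P - Base: 15+17+16+25+21+18 = 112
Base - N - Z - F - P - M - Base: 15+17+16+4+21+12 = 85
Base - N - M - Z - P - F - Base: 15+27+29+12+4+20 = 107
Base - N - M - Z - F - P - Base: 15+27+29+16+4+18 = 109
Base - N - M - P - Z - F - Base: 15+27+21+12+16+20 = 111
Base - N - M - P - F - Z - Base: 15+27+21+4+16+30 = 113
Base - N - M - F - Z - P - Base: 15+27+25+16+12+18 = 113
Base - N - M - F - P - Z - Base: 15+27+25+4+12+30 = 113
Base - N - P - Z - M - F - Base: 15+9+12+29+25+20 = 110
Base - N - P - Z - F - M - Base: 15+9+12+16+25+12 = 89
… (46 more)
Base - N - F - P - Z - M - Base: 15+5+4+12+29+12 = 77  ← best
The minimum is 77.
One optimal route: Base → N → F → P → Z → M → Base (or its reverse).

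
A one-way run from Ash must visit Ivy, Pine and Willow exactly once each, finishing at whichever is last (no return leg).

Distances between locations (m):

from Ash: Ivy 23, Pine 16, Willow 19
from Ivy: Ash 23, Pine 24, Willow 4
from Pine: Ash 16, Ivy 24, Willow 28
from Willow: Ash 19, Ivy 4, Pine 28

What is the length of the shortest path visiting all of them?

There are 3! = 6 possible orderings.
Ash - Ivy - Pine - Willow: 23+24+28 = 75
Ash - Ivy - Willow - Pine: 23+4+28 = 55
Ash - Pine - Ivy - Willow: 16+24+4 = 44
Ash - Pine - Willow - Ivy: 16+28+4 = 48
Ash - Willow - Ivy - Pine: 19+4+24 = 47
Ash - Willow - Pine - Ivy: 19+28+24 = 71
The minimum is 44.
One shortest path: Ash → Pine → Ivy → Willow.

Shortest open route: 44 m.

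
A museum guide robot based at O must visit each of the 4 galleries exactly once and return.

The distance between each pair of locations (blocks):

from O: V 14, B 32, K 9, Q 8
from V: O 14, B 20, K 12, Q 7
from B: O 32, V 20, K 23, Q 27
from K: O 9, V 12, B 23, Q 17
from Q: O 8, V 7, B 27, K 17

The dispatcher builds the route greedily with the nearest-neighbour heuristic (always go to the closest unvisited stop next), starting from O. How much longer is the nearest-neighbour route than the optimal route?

Excess over optimum: 15 blocks.

O: Q=8, K=9, V=14, B=32 ⇒ Q
Q: V=7, K=17, B=27 ⇒ V
V: K=12, B=20 ⇒ K
K: B=23 ⇒ B
NN route O → Q → V → K → B → O costs 82.
Optimal: O → K → B → V → Q → O costs 67 (by enumerating all 12 distinct tours).
Excess = 82 − 67 = 15.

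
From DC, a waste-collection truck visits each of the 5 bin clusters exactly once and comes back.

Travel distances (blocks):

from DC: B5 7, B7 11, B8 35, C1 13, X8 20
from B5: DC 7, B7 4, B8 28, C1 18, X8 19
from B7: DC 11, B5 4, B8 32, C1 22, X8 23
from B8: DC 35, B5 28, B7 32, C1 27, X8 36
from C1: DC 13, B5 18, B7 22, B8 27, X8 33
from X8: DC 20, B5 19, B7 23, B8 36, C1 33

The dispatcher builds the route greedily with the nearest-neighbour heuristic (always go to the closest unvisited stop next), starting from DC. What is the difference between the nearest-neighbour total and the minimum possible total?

From DC: B5=7, B7=11, C1=13, X8=20, B8=35 → choose B5 (7).
From B5: B7=4, C1=18, X8=19, B8=28 → choose B7 (4).
From B7: C1=22, X8=23, B8=32 → choose C1 (22).
From C1: B8=27, X8=33 → choose B8 (27).
From B8: X8=36 → choose X8 (36).
NN route DC → B5 → B7 → C1 → B8 → X8 → DC costs 116.
Optimal: DC → B5 → B7 → X8 → B8 → C1 → DC costs 110 (by enumerating all 60 distinct tours).
Excess = 116 − 110 = 6.

The nearest-neighbour route is 6 blocks longer than optimal.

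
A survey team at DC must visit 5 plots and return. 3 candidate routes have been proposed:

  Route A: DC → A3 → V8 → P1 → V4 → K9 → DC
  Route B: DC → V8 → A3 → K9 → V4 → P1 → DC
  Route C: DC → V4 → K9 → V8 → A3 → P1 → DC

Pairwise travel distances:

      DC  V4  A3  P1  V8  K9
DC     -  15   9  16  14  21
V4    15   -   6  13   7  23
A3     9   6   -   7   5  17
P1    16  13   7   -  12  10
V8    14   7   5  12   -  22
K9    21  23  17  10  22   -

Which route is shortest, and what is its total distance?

83 — Route A is the shortest.

Route A: 9 + 5 + 12 + 13 + 23 + 21 = 83
Route B: 14 + 5 + 17 + 23 + 13 + 16 = 88
Route C: 15 + 23 + 22 + 5 + 7 + 16 = 88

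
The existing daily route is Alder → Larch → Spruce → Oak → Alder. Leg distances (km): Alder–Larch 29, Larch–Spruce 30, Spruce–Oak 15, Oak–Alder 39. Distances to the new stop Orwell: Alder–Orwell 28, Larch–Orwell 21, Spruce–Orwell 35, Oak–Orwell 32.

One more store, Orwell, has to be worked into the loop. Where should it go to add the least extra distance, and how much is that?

Minimum extra distance: 20 km, inserting Orwell between Alder and Larch.

Insertion cost between consecutive stops i–j is d(i,Orwell) + d(Orwell,j) − d(i,j):
  between Alder and Larch: 28 + 21 − 29 = 20
  between Larch and Spruce: 21 + 35 − 30 = 26
  between Spruce and Oak: 35 + 32 − 15 = 52
  between Oak and Alder: 32 + 28 − 39 = 21
Cheapest insertion is between Alder and Larch, adding 20.
New total = 113 + 20 = 133.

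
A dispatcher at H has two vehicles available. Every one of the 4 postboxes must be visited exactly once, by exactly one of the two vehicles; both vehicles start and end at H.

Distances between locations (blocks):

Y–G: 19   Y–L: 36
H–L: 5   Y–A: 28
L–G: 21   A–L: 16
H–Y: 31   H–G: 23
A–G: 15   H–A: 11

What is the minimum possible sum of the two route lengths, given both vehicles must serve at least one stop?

Try each way of splitting the stops between the two vehicles (each non-empty) and, for each split, find the best tour for each vehicle:
  {Y} + {A, L, G}: 62 + 52 = 114
  {A} + {Y, L, G}: 22 + 76 = 98
  {Y, A} + {L, G}: 70 + 49 = 119
  {L} + {Y, A, G}: 10 + 76 = 86
  {Y, L} + {A, G}: 72 + 49 = 121
  {A, L} + {Y, G}: 32 + 73 = 105
  … (7 splits in total)
Best: vehicle 1 H → L → H = 10; vehicle 2 H → Y → G → A → H = 76; combined 86.

Minimum combined distance: 86 blocks.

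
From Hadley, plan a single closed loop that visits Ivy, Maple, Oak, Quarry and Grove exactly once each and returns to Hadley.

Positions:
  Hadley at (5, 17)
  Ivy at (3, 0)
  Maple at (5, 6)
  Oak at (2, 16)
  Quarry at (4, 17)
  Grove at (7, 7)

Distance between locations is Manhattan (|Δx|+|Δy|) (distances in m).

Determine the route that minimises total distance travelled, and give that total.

With 5 stops there are 5!/2 = 60 distinct round trips (a route and its reverse cost the same).
Hadley - Ivy - Maple - Oak - Quarry - Grove - Hadley: 19+8+13+3+13+12 = 68
Hadley - Ivy - Maple - Oak - Grove - Quarry - Hadley: 19+8+13+14+13+1 = 68
Hadley - Ivy - Maple - Quarry - Oak - Grove - Hadley: 19+8+12+3+14+12 = 68
Hadley - Ivy - Maple - Quarry - Grove - Oak - Hadley: 19+8+12+13+14+4 = 70
Hadley - Ivy - Maple - Grove - Oak - Quarry - Hadley: 19+8+3+14+3+1 = 48
Hadley - Ivy - Maple - Grove - Quarry - Oak - Hadley: 19+8+3+13+3+4 = 50
Hadley - Ivy - Oak - Maple - Quarry - Grove - Hadley: 19+17+13+12+13+12 = 86
Hadley - Ivy - Oak - Maple - Grove - Quarry - Hadley: 19+17+13+3+13+1 = 66
Hadley - Ivy - Oak - Quarry - Maple - Grove - Hadley: 19+17+3+12+3+12 = 66
Hadley - Ivy - Oak - Quarry - Grove - Maple - Hadley: 19+17+3+13+3+11 = 66
Hadley - Ivy - Oak - Grove - Maple - Quarry - Hadley: 19+17+14+3+12+1 = 66
Hadley - Ivy - Oak - Grove - Quarry - Maple - Hadley: 19+17+14+13+12+11 = 86
Hadley - Ivy - Quarry - Maple - Oak - Grove - Hadley: 19+18+12+13+14+12 = 88
Hadley - Ivy - Quarry - Maple - Grove - Oak - Hadley: 19+18+12+3+14+4 = 70
… (46 more)
Hadley - Quarry - Oak - Ivy - Maple - Grove - Hadley: 1+3+17+8+3+12 = 44  ← best
The minimum is 44.
One optimal route: Hadley → Quarry → Oak → Ivy → Maple → Grove → Hadley (or its reverse).

Minimum total distance: 44 m.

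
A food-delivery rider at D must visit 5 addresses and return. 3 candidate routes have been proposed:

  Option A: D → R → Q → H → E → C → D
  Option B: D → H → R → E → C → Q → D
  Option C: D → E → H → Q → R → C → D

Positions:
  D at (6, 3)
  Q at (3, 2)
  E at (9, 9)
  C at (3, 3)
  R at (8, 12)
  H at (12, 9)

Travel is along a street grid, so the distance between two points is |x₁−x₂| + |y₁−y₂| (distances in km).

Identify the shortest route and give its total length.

Option A: 11 + 15 + 16 + 3 + 12 + 3 = 60
Option B: 12 + 7 + 4 + 12 + 1 + 4 = 40
Option C: 9 + 3 + 16 + 15 + 14 + 3 = 60

Shortest is Option B, total 40 km.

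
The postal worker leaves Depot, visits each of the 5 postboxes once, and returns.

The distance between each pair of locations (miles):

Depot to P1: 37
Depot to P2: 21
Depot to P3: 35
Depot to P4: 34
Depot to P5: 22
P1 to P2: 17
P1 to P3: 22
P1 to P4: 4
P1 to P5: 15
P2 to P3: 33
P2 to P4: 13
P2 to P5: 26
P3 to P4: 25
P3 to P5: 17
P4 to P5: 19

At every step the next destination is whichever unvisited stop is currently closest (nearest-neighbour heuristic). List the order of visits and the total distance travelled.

From Depot: distances to unvisited — P2=21, P5=22, P4=34, P3=35, P1=37. Nearest is P2 (21).
From P2: distances to unvisited — P4=13, P1=17, P5=26, P3=33. Nearest is P4 (13).
From P4: distances to unvisited — P1=4, P5=19, P3=25. Nearest is P1 (4).
From P1: distances to unvisited — P5=15, P3=22. Nearest is P5 (15).
From P5: distances to unvisited — P3=17. Nearest is P3 (17).
Return P3→Depot: 35.
Total = 21 + 13 + 4 + 15 + 17 + 35 = 105.

Total distance 105 miles via the nearest-neighbour route Depot → P2 → P4 → P1 → P5 → P3 → Depot.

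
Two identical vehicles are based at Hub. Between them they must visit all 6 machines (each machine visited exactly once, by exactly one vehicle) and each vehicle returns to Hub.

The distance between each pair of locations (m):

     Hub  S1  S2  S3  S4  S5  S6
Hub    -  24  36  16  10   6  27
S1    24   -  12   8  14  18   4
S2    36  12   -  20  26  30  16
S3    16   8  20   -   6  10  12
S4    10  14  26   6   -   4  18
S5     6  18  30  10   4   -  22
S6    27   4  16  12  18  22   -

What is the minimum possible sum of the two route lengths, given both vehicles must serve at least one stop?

Minimum combined distance: 91 m.

Try each way of splitting the stops between the two vehicles (each non-empty) and, for each split, find the best tour for each vehicle:
  {S1} + {S2, S3, S4, S5, S6}: 48 + 79 = 127
  {S2} + {S1, S3, S4, S5, S6}: 72 + 55 = 127
  {S1, S2} + {S3, S4, S5, S6}: 72 + 55 = 127
  {S3} + {S1, S2, S4, S5, S6}: 32 + 79 = 111
  {S1, S3} + {S2, S4, S5, S6}: 48 + 79 = 127
  {S2, S3} + {S1, S4, S5, S6}: 72 + 55 = 127
  … (31 splits in total)
  {S5} + {S1, S2, S3, S4, S6}: 12 + 79 = 91  ← best
Best: vehicle 1 Hub → S5 → Hub = 12; vehicle 2 Hub → S4 → S3 → S1 → S2 → S6 → Hub = 79; combined 91.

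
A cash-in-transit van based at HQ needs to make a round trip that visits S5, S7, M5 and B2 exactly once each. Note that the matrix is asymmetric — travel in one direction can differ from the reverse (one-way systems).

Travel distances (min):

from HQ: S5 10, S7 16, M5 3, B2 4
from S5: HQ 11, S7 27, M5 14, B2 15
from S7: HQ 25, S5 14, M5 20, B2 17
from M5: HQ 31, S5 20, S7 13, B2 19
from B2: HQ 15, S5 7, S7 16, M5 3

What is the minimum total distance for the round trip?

HQ - S5 - S7 - M5 - B2 - HQ: 10+27+20+19+15 = 91
HQ - S5 - S7 - B2 - M5 - HQ: 10+27+17+3+31 = 88
HQ - S5 - M5 - S7 - B2 - HQ: 10+14+13+17+15 = 69
HQ - S5 - M5 - B2 - S7 - HQ: 10+14+19+16+25 = 84
HQ - S5 - B2 - S7 - M5 - HQ: 10+15+16+20+31 = 92
HQ - S5 - B2 - M5 - S7 - HQ: 10+15+3+13+25 = 66
HQ - S7 - S5 - M5 - B2 - HQ: 16+14+14+19+15 = 78
HQ - S7 - S5 - B2 - M5 - HQ: 16+14+15+3+31 = 79
HQ - S7 - M5 - S5 - B2 - HQ: 16+20+20+15+15 = 86
HQ - S7 - M5 - B2 - S5 - HQ: 16+20+19+7+11 = 73
HQ - S7 - B2 - S5 - M5 - HQ: 16+17+7+14+31 = 85
HQ - S7 - B2 - M5 - S5 - HQ: 16+17+3+20+11 = 67
HQ - M5 - S5 - S7 - B2 - HQ: 3+20+27+17+15 = 82
HQ - M5 - S5 - B2 - S7 - HQ: 3+20+15+16+25 = 79
… (10 more)
HQ - B2 - M5 - S7 - S5 - HQ: 4+3+13+14+11 = 45  ← best
The minimum is 45.
One optimal route: HQ → B2 → M5 → S7 → S5 → HQ.

Shortest round trip = 45 min.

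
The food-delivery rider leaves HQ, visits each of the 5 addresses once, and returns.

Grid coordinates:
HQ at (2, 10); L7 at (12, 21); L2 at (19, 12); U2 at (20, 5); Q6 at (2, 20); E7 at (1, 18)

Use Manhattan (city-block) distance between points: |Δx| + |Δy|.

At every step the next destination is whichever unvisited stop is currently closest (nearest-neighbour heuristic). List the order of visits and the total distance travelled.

At HQ the remaining stops are E7 9, Q6 10, L2 19, L7 21, U2 23; go to E7.
At E7 the remaining stops are Q6 3, L7 14, L2 24, U2 32; go to Q6.
At Q6 the remaining stops are L7 11, L2 25, U2 33; go to L7.
At L7 the remaining stops are L2 16, U2 24; go to L2.
At L2 the remaining stops are U2 8; go to U2.
Return U2→HQ: 23.
Total = 9 + 3 + 11 + 16 + 8 + 23 = 70.

Nearest-neighbour total = 70; route HQ → E7 → Q6 → L7 → L2 → U2 → HQ.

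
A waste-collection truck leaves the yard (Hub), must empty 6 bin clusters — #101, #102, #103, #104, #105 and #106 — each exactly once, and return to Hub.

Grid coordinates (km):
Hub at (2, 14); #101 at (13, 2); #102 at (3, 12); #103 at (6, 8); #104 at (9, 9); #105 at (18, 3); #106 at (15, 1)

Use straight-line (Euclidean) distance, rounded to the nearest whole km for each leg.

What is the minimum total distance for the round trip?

With 6 stops there are 6!/2 = 360 distinct round trips (a route and its reverse cost the same).
Hub→#101→#102→#103→#104→#105→#106→Hub: 16+14+5+3+11+4+18 = 71
Hub→#101→#102→#103→#104→#106→#105→Hub: 16+14+5+3+10+4+19 = 71
Hub→#101→#102→#103→#105→#104→#106→Hub: 16+14+5+13+11+10+18 = 87
Hub→#101→#102→#103→#105→#106→#104→Hub: 16+14+5+13+4+10+9 = 71
Hub→#101→#102→#103→#106→#104→#105→Hub: 16+14+5+11+10+11+19 = 86
Hub→#101→#102→#103→#106→#105→#104→Hub: 16+14+5+11+4+11+9 = 70
Hub→#101→#102→#104→#103→#105→#106→Hub: 16+14+7+3+13+4+18 = 75
Hub→#101→#102→#104→#103→#106→#105→Hub: 16+14+7+3+11+4+19 = 74
… (352 more)
Hub→#102→#103→#101→#106→#105→#104→Hub: 2+5+9+2+4+11+9 = 42  ← best
The minimum is 42.
One optimal route: Hub → #102 → #103 → #101 → #106 → #105 → #104 → Hub (or its reverse).

Shortest round trip = 42 km.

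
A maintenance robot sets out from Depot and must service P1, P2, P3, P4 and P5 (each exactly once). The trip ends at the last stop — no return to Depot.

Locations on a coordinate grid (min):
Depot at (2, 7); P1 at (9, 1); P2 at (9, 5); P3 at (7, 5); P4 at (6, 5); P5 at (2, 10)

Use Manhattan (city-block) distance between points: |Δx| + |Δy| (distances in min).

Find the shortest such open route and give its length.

Shortest open route: 19 min.

There are 5! = 120 possible orderings.
Depot → P1 → P2 → P3 → P4 → P5: 13+4+2+1+9 = 29
Depot → P1 → P2 → P3 → P5 → P4: 13+4+2+10+9 = 38
Depot → P1 → P2 → P4 → P3 → P5: 13+4+3+1+10 = 31
Depot → P1 → P2 → P4 → P5 → P3: 13+4+3+9+10 = 39
Depot → P1 → P2 → P5 → P3 → P4: 13+4+12+10+1 = 40
Depot → P1 → P2 → P5 → P4 → P3: 13+4+12+9+1 = 39
Depot → P1 → P3 → P2 → P4 → P5: 13+6+2+3+9 = 33
Depot → P1 → P3 → P2 → P5 → P4: 13+6+2+12+9 = 42
Depot → P1 → P3 → P4 → P2 → P5: 13+6+1+3+12 = 35
Depot → P1 → P3 → P4 → P5 → P2: 13+6+1+9+12 = 41
Depot → P1 → P3 → P5 → P2 → P4: 13+6+10+12+3 = 44
Depot → P1 → P3 → P5 → P4 → P2: 13+6+10+9+3 = 41
Depot → P1 → P4 → P2 → P3 → P5: 13+7+3+2+10 = 35
Depot → P1 → P4 → P2 → P5 → P3: 13+7+3+12+10 = 45
… (106 more)
Depot → P5 → P4 → P3 → P2 → P1: 3+9+1+2+4 = 19  ← best
The minimum is 19.
One shortest path: Depot → P5 → P4 → P3 → P2 → P1.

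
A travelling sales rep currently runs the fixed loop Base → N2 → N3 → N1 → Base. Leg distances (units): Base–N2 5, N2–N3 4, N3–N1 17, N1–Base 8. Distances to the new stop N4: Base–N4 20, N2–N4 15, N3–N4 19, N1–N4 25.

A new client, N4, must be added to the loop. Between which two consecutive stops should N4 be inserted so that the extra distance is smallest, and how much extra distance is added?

+27 — insert N4 between N3 and N1.

Insertion cost between consecutive stops i–j is d(i,N4) + d(N4,j) − d(i,j):
  between Base and N2: 20 + 15 − 5 = 30
  between N2 and N3: 15 + 19 − 4 = 30
  between N3 and N1: 19 + 25 − 17 = 27
  between N1 and Base: 25 + 20 − 8 = 37
Cheapest insertion is between N3 and N1, adding 27.
New total = 34 + 27 = 61.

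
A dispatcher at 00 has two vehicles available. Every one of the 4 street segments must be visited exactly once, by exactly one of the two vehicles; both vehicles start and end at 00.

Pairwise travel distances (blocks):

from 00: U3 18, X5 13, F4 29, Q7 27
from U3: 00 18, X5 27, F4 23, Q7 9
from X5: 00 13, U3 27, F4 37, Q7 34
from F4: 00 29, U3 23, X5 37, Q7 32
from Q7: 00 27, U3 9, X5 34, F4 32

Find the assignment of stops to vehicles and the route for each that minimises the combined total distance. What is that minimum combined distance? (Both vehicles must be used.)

114 blocks — the smallest possible combined total.

Try each way of splitting the stops between the two vehicles (each non-empty) and, for each split, find the best tour for each vehicle:
  {U3} + {X5, F4, Q7}: 36 + 108 = 144
  {X5} + {U3, F4, Q7}: 26 + 88 = 114
  {U3, X5} + {F4, Q7}: 58 + 88 = 146
  {F4} + {U3, X5, Q7}: 58 + 74 = 132
  {U3, F4} + {X5, Q7}: 70 + 74 = 144
  {X5, F4} + {U3, Q7}: 79 + 54 = 133
  … (7 splits in total)
Best: vehicle 1 00 → X5 → 00 = 26; vehicle 2 00 → U3 → Q7 → F4 → 00 = 88; combined 114.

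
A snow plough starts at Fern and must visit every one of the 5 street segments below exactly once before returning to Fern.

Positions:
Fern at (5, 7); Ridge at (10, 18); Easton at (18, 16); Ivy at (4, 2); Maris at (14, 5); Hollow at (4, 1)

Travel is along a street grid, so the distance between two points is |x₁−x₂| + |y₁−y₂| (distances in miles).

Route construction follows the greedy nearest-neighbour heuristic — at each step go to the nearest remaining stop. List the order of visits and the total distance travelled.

Nearest-neighbour total = 62 miles; route Fern → Ivy → Hollow → Maris → Easton → Ridge → Fern.

From Fern: distances to unvisited — Ivy=6, Hollow=7, Maris=11, Ridge=16, Easton=22. Nearest is Ivy (6).
From Ivy: distances to unvisited — Hollow=1, Maris=13, Ridge=22, Easton=28. Nearest is Hollow (1).
From Hollow: distances to unvisited — Maris=14, Ridge=23, Easton=29. Nearest is Maris (14).
From Maris: distances to unvisited — Easton=15, Ridge=17. Nearest is Easton (15).
From Easton: distances to unvisited — Ridge=10. Nearest is Ridge (10).
Return Ridge→Fern: 16.
Total = 6 + 1 + 14 + 15 + 10 + 16 = 62.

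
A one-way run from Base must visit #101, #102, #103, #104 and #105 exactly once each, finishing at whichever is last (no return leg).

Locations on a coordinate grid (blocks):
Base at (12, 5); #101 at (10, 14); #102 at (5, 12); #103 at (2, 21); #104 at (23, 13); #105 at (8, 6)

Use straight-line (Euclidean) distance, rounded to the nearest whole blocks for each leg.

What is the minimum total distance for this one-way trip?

There are 5! = 120 possible orderings.
Base → #101 → #102 → #103 → #104 → #105: 9+5+9+22+17 = 62
Base → #101 → #102 → #103 → #105 → #104: 9+5+9+16+17 = 56
Base → #101 → #102 → #104 → #103 → #105: 9+5+18+22+16 = 70
Base → #101 → #102 → #104 → #105 → #103: 9+5+18+17+16 = 65
Base → #101 → #102 → #105 → #103 → #104: 9+5+7+16+22 = 59
Base → #101 → #102 → #105 → #104 → #103: 9+5+7+17+22 = 60
Base → #101 → #103 → #102 → #104 → #105: 9+11+9+18+17 = 64
Base → #101 → #103 → #102 → #105 → #104: 9+11+9+7+17 = 53
Base → #101 → #103 → #104 → #102 → #105: 9+11+22+18+7 = 67
Base → #101 → #103 → #104 → #105 → #102: 9+11+22+17+7 = 66
Base → #101 → #103 → #105 → #102 → #104: 9+11+16+7+18 = 61
Base → #101 → #103 → #105 → #104 → #102: 9+11+16+17+18 = 71
Base → #101 → #104 → #102 → #103 → #105: 9+13+18+9+16 = 65
Base → #101 → #104 → #102 → #105 → #103: 9+13+18+7+16 = 63
… (106 more)
Base → #105 → #102 → #103 → #101 → #104: 4+7+9+11+13 = 44  ← best
The minimum is 44.
One shortest path: Base → #105 → #102 → #103 → #101 → #104.

Minimum one-way distance = 44 blocks.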